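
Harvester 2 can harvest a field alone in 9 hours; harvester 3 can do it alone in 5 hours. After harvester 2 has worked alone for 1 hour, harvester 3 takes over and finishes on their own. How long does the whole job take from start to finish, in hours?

49/9 hours

In 1 hour harvester 2 does 1/9 of the job, leaving 8/9.
Harvester 3 works at 1/5 per hour, so finishing takes 8/9 ÷ 1/5 = 40/9 hours.
Total time = 1 + 40/9 = 49/9 hours.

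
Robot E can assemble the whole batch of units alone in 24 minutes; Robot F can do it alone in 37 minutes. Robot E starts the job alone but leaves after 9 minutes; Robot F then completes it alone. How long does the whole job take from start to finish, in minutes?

257/8 minutes

In 9 minutes Robot E does 9/24 = 3/8 of the job, leaving 5/8.
Robot F works at 1/37 per minute, so finishing takes 5/8 ÷ 1/37 = 185/8 minutes.
Total time = 9 + 185/8 = 257/8 minutes.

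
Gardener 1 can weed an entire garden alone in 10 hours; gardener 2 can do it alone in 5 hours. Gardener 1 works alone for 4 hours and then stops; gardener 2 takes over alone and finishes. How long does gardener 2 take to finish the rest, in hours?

3 hours

In 4 hours gardener 1 does 4/10 = 2/5 of the job, leaving 3/5.
Gardener 2 works at 1/5 per hour, so finishing takes 3/5 ÷ 1/5 = 3 hours.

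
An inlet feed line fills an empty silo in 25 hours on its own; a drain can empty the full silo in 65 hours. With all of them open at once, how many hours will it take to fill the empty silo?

Net rate = 1/25 − 1/65 = (13 − 5)/325 = 8/325 per hour.
Filling time = 1 ÷ (8/325) = 325/8 hours.

325/8 hours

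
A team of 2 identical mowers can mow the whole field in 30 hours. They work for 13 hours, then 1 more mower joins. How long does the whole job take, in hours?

One mower does 1/60 of the job per hour.
After 13 hours with 2 mowers, 13/30 is done (17/30 left).
With 3 mowers the rate is 3/60 = 1/20, so the rest takes 17/30 ÷ 1/20 = 34/3 hours.
Total = 13 + 34/3 = 73/3 hours.

73/3 hours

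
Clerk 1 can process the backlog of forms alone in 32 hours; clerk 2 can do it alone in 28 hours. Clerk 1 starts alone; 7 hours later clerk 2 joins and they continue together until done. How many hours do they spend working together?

35/3 hours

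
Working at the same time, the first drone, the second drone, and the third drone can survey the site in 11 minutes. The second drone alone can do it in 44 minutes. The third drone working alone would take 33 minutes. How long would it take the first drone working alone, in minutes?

Combined rate is 1/11 per minute.
Known contribution: 1/44 + 1/33 = (3 + 4)/132 = 7/132 per minute.
So the first drone's rate is 1/11 − 7/132 = 5/132, meaning 132/5 minutes alone.

132/5 minutes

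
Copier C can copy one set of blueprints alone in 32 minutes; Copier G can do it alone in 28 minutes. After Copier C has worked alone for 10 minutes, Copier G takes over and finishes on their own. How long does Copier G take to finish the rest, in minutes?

77/4 minutes

In 10 minutes Copier C does 10/32 = 5/16 of the job, leaving 11/16.
Copier G works at 1/28 per minute, so finishing takes 11/16 ÷ 1/28 = 77/4 minutes.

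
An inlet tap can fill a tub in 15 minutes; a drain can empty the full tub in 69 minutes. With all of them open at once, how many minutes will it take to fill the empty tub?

115/6 minutes

Net rate = 1/15 − 1/69 = (23 − 5)/345 = 18/345 = 6/115 per minute.
Filling time = 1 ÷ (6/115) = 115/6 minutes.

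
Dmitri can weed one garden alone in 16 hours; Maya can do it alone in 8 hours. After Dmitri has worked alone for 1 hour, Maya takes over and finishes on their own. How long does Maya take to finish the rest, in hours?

In 1 hour Dmitri does 1/16 of the job, leaving 15/16.
Maya works at 1/8 per hour, so finishing takes 15/16 ÷ 1/8 = 15/2 hours.

15/2 hours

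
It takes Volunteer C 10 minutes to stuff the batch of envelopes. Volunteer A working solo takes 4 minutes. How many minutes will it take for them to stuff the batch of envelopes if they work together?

20/7 minutes

With two workers the combined time is the product over the sum: 10·4/(10+4) = 40/14 = 20/7 minutes.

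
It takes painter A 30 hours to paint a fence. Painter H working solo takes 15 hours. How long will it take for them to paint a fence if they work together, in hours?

10 hours

Combined rate: 1/30 + 1/15 = (1 + 2)/30 = 3/30 = 1/10 per hour.
Time = 1 ÷ (1/10) = 10 hours.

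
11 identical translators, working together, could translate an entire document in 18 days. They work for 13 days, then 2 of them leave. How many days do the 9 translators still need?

55/9 days

One translator does 1/198 of the job per day.
After 13 days with 11 translators, 13/18 is done (5/18 left).
With 9 translators the rate is 9/198 = 1/22, so the rest takes 5/18 ÷ 1/22 = 55/9 days.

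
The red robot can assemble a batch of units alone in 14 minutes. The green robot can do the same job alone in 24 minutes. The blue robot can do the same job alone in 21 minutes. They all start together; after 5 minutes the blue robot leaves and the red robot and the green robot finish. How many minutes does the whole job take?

128/19 minutes

In the first 5 minutes the combined rate is 9/56, so 45/56 of the job is done, leaving 11/56.
After the blue robot leaves the rate is 19/168 per minute; the remaining 11/56 takes 33/19 minutes.
Total = 5 + 33/19 = 128/19 minutes.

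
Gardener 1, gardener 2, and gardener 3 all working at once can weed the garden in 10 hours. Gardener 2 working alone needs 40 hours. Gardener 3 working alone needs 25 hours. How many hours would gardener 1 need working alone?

200/7 hours

Combined rate is 1/10 per hour.
Known contribution: 1/40 + 1/25 = (5 + 8)/200 = 13/200 per hour.
So gardener 1's rate is 1/10 − 13/200 = 7/200, meaning 200/7 hours alone.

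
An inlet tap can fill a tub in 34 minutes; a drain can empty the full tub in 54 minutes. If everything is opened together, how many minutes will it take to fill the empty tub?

Net rate = 1/34 − 1/54 = (27 − 17)/918 = 10/918 = 5/459 per minute.
Filling time = 1 ÷ (5/459) = 459/5 minutes.

459/5 minutes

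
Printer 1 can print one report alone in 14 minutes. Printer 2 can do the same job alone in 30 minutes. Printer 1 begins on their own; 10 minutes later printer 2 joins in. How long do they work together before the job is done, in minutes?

30/11 minutes

In the first 10 minutes printer 1 alone does 10/14 = 5/7 of the job, leaving 2/7.
Once everyone is working, combined rate: 1/14 + 1/30 = (15 + 7)/210 = 22/210 = 11/105 per minute.
Remaining 2/7 at 11/105 per minute takes 30/11 minutes.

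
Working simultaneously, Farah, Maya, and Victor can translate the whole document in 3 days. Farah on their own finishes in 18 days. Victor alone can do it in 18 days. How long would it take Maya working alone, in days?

Combined rate is 1/3 per day.
Known contribution: 1/18 + 1/18 = (1 + 1)/18 = 2/18 = 1/9 per day.
So Maya's rate is 1/3 − 1/9 = 2/9, meaning 9/2 days alone.

9/2 days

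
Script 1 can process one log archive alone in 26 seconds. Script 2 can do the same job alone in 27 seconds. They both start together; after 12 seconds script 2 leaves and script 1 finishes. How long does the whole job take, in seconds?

In the first 12 seconds the combined rate is 53/702, so 106/117 of the job is done, leaving 11/117.
After script 2 leaves the rate is 1/26 per second; the remaining 11/117 takes 22/9 seconds.
Total = 12 + 22/9 = 130/9 seconds.

130/9 seconds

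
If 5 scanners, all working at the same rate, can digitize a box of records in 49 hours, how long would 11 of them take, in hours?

Total work is 5·49 = 245 scanner-hours.
With 11 scanners: 245/11 hours.

245/11 hours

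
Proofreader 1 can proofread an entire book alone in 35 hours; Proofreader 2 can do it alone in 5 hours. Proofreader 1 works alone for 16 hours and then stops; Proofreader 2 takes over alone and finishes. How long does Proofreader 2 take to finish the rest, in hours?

19/7 hours

In 16 hours Proofreader 1 does 16/35 of the job, leaving 19/35.
Proofreader 2 works at 1/5 per hour, so finishing takes 19/35 ÷ 1/5 = 19/7 hours.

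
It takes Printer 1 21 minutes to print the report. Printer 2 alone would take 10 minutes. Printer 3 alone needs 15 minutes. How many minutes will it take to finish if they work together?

14/3 minutes

Combined rate: 1/21 + 1/10 + 1/15 = (10 + 21 + 14)/210 = 45/210 = 3/14 per minute.
Time = 1 ÷ (3/14) = 14/3 minutes.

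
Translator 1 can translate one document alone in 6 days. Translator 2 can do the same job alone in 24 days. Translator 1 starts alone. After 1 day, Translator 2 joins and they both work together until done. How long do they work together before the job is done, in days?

4 days

In the first 1 day Translator 1 alone does 1/6 of the job, leaving 5/6.
Once everyone is working, combined rate: 1/6 + 1/24 = (4 + 1)/24 = 5/24 per day.
Remaining 5/6 at 5/24 per day takes 4 days.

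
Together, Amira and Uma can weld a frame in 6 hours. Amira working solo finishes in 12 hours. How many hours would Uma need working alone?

Combined rate is 1/6 per hour.
Known contribution: 1/12 per hour.
So Uma's rate is 1/6 − 1/12 = 1/12, meaning 12 hours alone.

12 hours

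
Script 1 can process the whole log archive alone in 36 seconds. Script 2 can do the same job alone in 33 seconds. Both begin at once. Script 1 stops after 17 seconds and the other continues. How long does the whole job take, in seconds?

In the first 17 seconds the combined rate is 23/396, so 391/396 of the job is done, leaving 5/396.
After Script 1 leaves the rate is 1/33 per second; the remaining 5/396 takes 5/12 seconds.
Total = 17 + 5/12 = 209/12 seconds.

209/12 seconds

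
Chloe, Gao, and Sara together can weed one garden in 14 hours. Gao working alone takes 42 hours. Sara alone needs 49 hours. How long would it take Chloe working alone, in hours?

147/4 hours

Combined rate is 1/14 per hour.
Known contribution: 1/42 + 1/49 = (7 + 6)/294 = 13/294 per hour.
So Chloe's rate is 1/14 − 13/294 = 4/147, meaning 147/4 hours alone.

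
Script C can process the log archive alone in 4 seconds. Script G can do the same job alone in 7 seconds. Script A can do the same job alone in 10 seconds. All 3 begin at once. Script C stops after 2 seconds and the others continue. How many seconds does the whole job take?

In the first 2 seconds the combined rate is 69/140, so 69/70 of the job is done, leaving 1/70.
After script C leaves the rate is 17/70 per second; the remaining 1/70 takes 1/17 seconds.
Total = 2 + 1/17 = 35/17 seconds.

35/17 seconds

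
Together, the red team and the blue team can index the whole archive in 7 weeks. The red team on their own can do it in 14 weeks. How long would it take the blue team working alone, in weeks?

Combined rate is 1/7 per week.
Known contribution: 1/14 per week.
So the blue team's rate is 1/7 − 1/14 = 1/14, meaning 14 weeks alone.

14 weeks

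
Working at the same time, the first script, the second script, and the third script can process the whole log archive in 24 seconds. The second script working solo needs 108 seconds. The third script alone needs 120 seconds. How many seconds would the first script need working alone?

540/13 seconds

Combined rate is 1/24 per second.
Known contribution: 1/108 + 1/120 = (10 + 9)/1080 = 19/1080 per second.
So the first script's rate is 1/24 − 19/1080 = 13/540, meaning 540/13 seconds alone.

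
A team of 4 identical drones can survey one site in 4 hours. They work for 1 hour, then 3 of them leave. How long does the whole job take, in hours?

13 hours

One drone does 1/16 of the job per hour.
After 1 hour with 4 drones, 1/4 is done (3/4 left).
With 1 drone the rate is 1/16, so the rest takes 3/4 ÷ 1/16 = 12 hours.
Total = 1 + 12 = 13 hours.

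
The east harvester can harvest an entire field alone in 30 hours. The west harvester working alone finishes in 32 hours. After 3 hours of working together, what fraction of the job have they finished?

Combined rate: 1/30 + 1/32 = (16 + 15)/480 = 31/480 per hour.
In 3 hours they complete 3·31/480 = 31/160 of the job.

31/160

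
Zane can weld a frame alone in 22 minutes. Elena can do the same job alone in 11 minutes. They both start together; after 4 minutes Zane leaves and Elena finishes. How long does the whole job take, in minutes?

In the first 4 minutes the combined rate is 3/22, so 6/11 of the job is done, leaving 5/11.
After Zane leaves the rate is 1/11 per minute; the remaining 5/11 takes 5 minutes.
Total = 4 + 5 = 9 minutes.

9 minutes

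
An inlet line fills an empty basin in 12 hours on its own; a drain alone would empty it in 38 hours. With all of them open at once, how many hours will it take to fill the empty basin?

Net rate = 1/12 − 1/38 = (19 − 6)/228 = 13/228 per hour.
Filling time = 1 ÷ (13/228) = 228/13 hours.

228/13 hours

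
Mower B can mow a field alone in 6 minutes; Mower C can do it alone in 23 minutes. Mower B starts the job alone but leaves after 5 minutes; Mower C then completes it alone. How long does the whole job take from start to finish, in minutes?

In 5 minutes Mower B does 5/6 of the job, leaving 1/6.
Mower C works at 1/23 per minute, so finishing takes 1/6 ÷ 1/23 = 23/6 minutes.
Total time = 5 + 23/6 = 53/6 minutes.

53/6 minutes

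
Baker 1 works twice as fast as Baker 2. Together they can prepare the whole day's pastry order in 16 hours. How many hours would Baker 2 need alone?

Let Baker 2's rate be r; then Baker 1's rate is 2r, so together (2 + 1)r = 3r = 1/16.
Thus r = 1/48 per hour.
Baker 2 alone: 48 hours; Baker 1 alone: 24 hours.

48 hours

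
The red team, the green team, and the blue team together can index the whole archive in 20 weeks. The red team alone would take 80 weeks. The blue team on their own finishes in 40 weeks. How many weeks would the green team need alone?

80 weeks

Combined rate is 1/20 per week.
Known contribution: 1/80 + 1/40 = (1 + 2)/80 = 3/80 per week.
So the green team's rate is 1/20 − 3/80 = 1/80, meaning 80 weeks alone.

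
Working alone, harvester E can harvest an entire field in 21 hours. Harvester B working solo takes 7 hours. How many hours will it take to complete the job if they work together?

Combined rate: 1/21 + 1/7 = (1 + 3)/21 = 4/21 per hour.
Time = 1 ÷ (4/21) = 21/4 hours.

21/4 hours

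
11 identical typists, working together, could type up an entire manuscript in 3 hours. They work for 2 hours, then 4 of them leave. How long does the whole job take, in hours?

25/7 hours

One typist does 1/33 of the job per hour.
After 2 hours with 11 typists, 2/3 is done (1/3 left).
With 7 typists the rate is 7/33, so the rest takes 1/3 ÷ 7/33 = 11/7 hours.
Total = 2 + 11/7 = 25/7 hours.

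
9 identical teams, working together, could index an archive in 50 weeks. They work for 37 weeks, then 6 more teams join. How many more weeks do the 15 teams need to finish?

One team does 1/450 of the job per week.
After 37 weeks with 9 teams, 37/50 is done (13/50 left).
With 15 teams the rate is 15/450 = 1/30, so the rest takes 13/50 ÷ 1/30 = 39/5 weeks.

39/5 weeks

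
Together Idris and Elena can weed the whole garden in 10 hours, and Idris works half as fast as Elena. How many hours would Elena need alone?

Let Elena's rate be r; then Idris's rate is (1/2)r, so together (1/2 + 1)r = (3/2)r = 1/10.
Thus r = 1/15 per hour.
Elena alone: 15 hours; Idris alone: 30 hours.

15 hours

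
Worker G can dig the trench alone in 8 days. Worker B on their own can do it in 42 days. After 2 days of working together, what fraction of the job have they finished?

25/84

Combined rate: 1/8 + 1/42 = (21 + 4)/168 = 25/168 per day.
In 2 days they complete 2·25/168 = 25/84 of the job.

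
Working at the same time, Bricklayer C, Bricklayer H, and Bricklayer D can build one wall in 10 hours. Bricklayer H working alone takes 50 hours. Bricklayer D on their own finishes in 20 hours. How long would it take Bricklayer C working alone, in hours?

Combined rate is 1/10 per hour.
Known contribution: 1/50 + 1/20 = (2 + 5)/100 = 7/100 per hour.
So Bricklayer C's rate is 1/10 − 7/100 = 3/100, meaning 100/3 hours alone.

100/3 hours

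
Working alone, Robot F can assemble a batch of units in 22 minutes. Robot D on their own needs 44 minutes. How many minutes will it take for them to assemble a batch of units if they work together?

Combined rate: 1/22 + 1/44 = (2 + 1)/44 = 3/44 per minute.
Time = 1 ÷ (3/44) = 44/3 minutes.

44/3 minutes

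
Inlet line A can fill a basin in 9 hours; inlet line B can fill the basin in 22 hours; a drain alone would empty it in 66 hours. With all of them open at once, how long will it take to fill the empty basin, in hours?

99/14 hours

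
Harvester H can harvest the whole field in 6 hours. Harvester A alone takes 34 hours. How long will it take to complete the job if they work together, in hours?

With two workers the combined time is the product over the sum: 6·34/(6+34) = 204/40 = 51/10 hours.

51/10 hours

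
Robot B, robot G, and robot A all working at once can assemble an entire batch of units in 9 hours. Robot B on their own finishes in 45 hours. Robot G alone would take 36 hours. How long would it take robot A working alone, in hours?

180/11 hours

Combined rate is 1/9 per hour.
Known contribution: 1/45 + 1/36 = (4 + 5)/180 = 9/180 = 1/20 per hour.
So robot A's rate is 1/9 − 1/20 = 11/180, meaning 180/11 hours alone.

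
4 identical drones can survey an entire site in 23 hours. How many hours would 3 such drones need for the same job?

Total work is 4·23 = 92 drone-hours.
With 3 drones: 92/3 hours.

92/3 hours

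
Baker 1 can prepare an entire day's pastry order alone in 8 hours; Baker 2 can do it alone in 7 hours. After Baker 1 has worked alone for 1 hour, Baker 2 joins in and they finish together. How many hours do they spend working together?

49/15 hours

In 1 hour Baker 1 does 1/8 of the job, leaving 7/8.
Baker 1 and Baker 2 together work at 15/56 per hour, so finishing takes 7/8 ÷ 15/56 = 49/15 hours.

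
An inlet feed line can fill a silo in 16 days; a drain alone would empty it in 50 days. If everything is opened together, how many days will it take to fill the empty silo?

Net rate = 1/16 − 1/50 = (25 − 8)/400 = 17/400 per day.
Filling time = 1 ÷ (17/400) = 400/17 days.

400/17 days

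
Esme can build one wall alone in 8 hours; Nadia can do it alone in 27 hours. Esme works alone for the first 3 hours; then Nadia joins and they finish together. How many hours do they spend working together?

27/7 hours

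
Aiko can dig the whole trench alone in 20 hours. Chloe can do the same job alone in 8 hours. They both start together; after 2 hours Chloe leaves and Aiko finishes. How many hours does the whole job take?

In the first 2 hours the combined rate is 7/40, so 7/20 of the job is done, leaving 13/20.
After Chloe leaves the rate is 1/20 per hour; the remaining 13/20 takes 13 hours.
Total = 2 + 13 = 15 hours.

15 hours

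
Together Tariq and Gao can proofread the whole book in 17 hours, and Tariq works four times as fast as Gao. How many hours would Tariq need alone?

85/4 hours

Let Gao's rate be r; then Tariq's rate is 4r, so together (4 + 1)r = 5r = 1/17.
Thus r = 1/85 per hour.
Gao alone: 85 hours; Tariq alone: 85/4 hours.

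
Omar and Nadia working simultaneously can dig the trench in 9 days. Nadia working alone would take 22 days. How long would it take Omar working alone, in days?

198/13 days

Combined rate is 1/9 per day.
Known contribution: 1/22 per day.
So Omar's rate is 1/9 − 1/22 = 13/198, meaning 198/13 days alone.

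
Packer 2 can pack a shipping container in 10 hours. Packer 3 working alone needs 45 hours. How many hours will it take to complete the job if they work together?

90/11 hours

With two workers the combined time is the product over the sum: 10·45/(10+45) = 450/55 = 90/11 hours.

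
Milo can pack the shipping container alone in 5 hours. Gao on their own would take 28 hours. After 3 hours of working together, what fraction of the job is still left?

41/140

Combined rate: 1/5 + 1/28 = (28 + 5)/140 = 33/140 per hour.
In 3 hours they complete 3·33/140 = 99/140 of the job.
So 41/140 remains.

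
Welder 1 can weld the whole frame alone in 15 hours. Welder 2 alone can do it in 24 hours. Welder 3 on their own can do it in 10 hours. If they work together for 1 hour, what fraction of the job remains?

19/24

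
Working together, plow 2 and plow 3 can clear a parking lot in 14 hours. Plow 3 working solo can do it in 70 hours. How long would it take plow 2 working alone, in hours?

35/2 hours

Combined rate is 1/14 per hour.
Known contribution: 1/70 per hour.
So plow 2's rate is 1/14 − 1/70 = 2/35, meaning 35/2 hours alone.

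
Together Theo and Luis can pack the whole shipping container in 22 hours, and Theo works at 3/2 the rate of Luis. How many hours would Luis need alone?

Let Luis's rate be r; then Theo's rate is (3/2)r, so together (3/2 + 1)r = (5/2)r = 1/22.
Thus r = 1/55 per hour.
Luis alone: 55 hours; Theo alone: 110/3 hours.

55 hours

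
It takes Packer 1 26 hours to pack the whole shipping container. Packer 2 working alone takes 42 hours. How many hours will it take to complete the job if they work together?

273/17 hours

Combined rate: 1/26 + 1/42 = (21 + 13)/546 = 34/546 = 17/273 per hour.
Time = 1 ÷ (17/273) = 273/17 hours.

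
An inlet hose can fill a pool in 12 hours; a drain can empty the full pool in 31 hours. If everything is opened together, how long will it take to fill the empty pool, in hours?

Net rate = 1/12 − 1/31 = (31 − 12)/372 = 19/372 per hour.
Filling time = 1 ÷ (19/372) = 372/19 hours.

372/19 hours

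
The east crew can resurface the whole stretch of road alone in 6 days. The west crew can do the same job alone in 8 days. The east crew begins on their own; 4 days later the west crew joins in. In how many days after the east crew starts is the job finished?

36/7 days

In the first 4 days the east crew alone does 4/6 = 2/3 of the job, leaving 1/3.
Once everyone is working, combined rate: 1/6 + 1/8 = (4 + 3)/24 = 7/24 per day.
Remaining 1/3 at 7/24 per day takes 8/7 days.
Total from the start = 4 + 8/7 = 36/7 days.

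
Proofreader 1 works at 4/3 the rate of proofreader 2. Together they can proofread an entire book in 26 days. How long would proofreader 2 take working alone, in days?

Let proofreader 2's rate be r; then proofreader 1's rate is (4/3)r, so together (4/3 + 1)r = (7/3)r = 1/26.
Thus r = 3/182 per day.
Proofreader 2 alone: 182/3 days; proofreader 1 alone: 91/2 days.

182/3 days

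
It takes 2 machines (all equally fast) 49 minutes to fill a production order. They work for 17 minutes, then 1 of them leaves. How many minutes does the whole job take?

One machine does 1/98 of the job per minute.
After 17 minutes with 2 machines, 17/49 is done (32/49 left).
With 1 machine the rate is 1/98, so the rest takes 32/49 ÷ 1/98 = 64 minutes.
Total = 17 + 64 = 81 minutes.

81 minutes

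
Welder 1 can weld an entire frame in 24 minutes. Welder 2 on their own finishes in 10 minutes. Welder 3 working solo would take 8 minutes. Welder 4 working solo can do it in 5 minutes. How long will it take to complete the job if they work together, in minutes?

Combined rate: 1/24 + 1/10 + 1/8 + 1/5 = (5 + 12 + 15 + 24)/120 = 56/120 = 7/15 per minute.
Time = 1 ÷ (7/15) = 15/7 minutes.

15/7 minutes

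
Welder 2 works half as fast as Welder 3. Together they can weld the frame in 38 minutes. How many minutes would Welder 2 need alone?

114 minutes

Let Welder 3's rate be r; then Welder 2's rate is (1/2)r, so together (1/2 + 1)r = (3/2)r = 1/38.
Thus r = 1/57 per minute.
Welder 3 alone: 57 minutes; Welder 2 alone: 114 minutes.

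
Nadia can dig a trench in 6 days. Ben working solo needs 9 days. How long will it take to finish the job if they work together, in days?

With two workers the combined time is the product over the sum: 6·9/(6+9) = 54/15 = 18/5 days.

18/5 days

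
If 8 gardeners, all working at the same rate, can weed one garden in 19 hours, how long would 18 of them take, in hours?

76/9 hours

Total work is 8·19 = 152 gardener-hours.
With 18 gardeners: 152/18 = 76/9 hours.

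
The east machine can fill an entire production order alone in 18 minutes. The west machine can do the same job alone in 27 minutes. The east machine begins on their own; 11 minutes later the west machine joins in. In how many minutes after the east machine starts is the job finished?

In the first 11 minutes the east machine alone does 11/18 of the job, leaving 7/18.
Once everyone is working, combined rate: 1/18 + 1/27 = (3 + 2)/54 = 5/54 per minute.
Remaining 7/18 at 5/54 per minute takes 21/5 minutes.
Total from the start = 11 + 21/5 = 76/5 minutes.

76/5 minutes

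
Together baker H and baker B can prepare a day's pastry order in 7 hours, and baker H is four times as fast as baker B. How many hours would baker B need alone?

Let baker B's rate be r; then baker H's rate is 4r, so together (4 + 1)r = 5r = 1/7.
Thus r = 1/35 per hour.
Baker B alone: 35 hours; baker H alone: 35/4 hours.

35 hours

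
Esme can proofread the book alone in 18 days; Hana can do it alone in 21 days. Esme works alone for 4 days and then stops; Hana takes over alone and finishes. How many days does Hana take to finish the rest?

49/3 days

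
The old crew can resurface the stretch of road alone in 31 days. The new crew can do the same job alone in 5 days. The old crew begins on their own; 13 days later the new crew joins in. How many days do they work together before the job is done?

5/2 days

In the first 13 days the old crew alone does 13/31 of the job, leaving 18/31.
Once everyone is working, combined rate: 1/31 + 1/5 = (5 + 31)/155 = 36/155 per day.
Remaining 18/31 at 36/155 per day takes 5/2 days.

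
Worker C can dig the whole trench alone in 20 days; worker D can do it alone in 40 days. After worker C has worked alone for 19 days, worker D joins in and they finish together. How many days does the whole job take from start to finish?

59/3 days

In 19 days worker C does 19/20 of the job, leaving 1/20.
Worker C and worker D together work at 3/40 per day, so finishing takes 1/20 ÷ 3/40 = 2/3 days.
Total time = 19 + 2/3 = 59/3 days.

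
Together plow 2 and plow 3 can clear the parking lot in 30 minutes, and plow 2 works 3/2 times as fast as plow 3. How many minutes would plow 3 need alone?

Let plow 3's rate be r; then plow 2's rate is (3/2)r, so together (3/2 + 1)r = (5/2)r = 1/30.
Thus r = 1/75 per minute.
Plow 3 alone: 75 minutes; plow 2 alone: 50 minutes.

75 minutes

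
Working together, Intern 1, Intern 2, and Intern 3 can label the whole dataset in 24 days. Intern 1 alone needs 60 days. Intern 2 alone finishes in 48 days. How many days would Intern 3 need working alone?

240 days

Combined rate is 1/24 per day.
Known contribution: 1/60 + 1/48 = (4 + 5)/240 = 9/240 = 3/80 per day.
So Intern 3's rate is 1/24 − 3/80 = 1/240, meaning 240 days alone.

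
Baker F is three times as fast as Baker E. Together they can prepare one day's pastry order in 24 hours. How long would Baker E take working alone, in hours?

Let Baker E's rate be r; then Baker F's rate is 3r, so together (3 + 1)r = 4r = 1/24.
Thus r = 1/96 per hour.
Baker E alone: 96 hours; Baker F alone: 32 hours.

96 hours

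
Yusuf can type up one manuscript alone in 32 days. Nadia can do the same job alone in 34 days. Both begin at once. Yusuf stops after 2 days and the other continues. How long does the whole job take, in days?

255/8 days

In the first 2 days the combined rate is 33/544, so 33/272 of the job is done, leaving 239/272.
After Yusuf leaves the rate is 1/34 per day; the remaining 239/272 takes 239/8 days.
Total = 2 + 239/8 = 255/8 days.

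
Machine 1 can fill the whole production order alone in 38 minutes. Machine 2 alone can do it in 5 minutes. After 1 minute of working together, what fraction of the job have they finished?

Combined rate: 1/38 + 1/5 = (5 + 38)/190 = 43/190 per minute.
In 1 minute they complete 1·43/190 = 43/190 of the job.

43/190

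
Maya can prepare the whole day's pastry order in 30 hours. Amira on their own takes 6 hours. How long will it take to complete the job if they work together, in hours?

5 hours

With two workers the combined time is the product over the sum: 30·6/(30+6) = 180/36 = 5 hours.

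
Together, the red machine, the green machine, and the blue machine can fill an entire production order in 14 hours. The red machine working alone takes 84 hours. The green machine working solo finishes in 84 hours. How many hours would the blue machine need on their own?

21 hours

Combined rate is 1/14 per hour.
Known contribution: 1/84 + 1/84 = (1 + 1)/84 = 2/84 = 1/42 per hour.
So the blue machine's rate is 1/14 − 1/42 = 1/21, meaning 21 hours alone.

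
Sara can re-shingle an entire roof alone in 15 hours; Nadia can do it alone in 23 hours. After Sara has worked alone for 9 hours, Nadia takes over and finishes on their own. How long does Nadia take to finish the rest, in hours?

46/5 hours

In 9 hours Sara does 9/15 = 3/5 of the job, leaving 2/5.
Nadia works at 1/23 per hour, so finishing takes 2/5 ÷ 1/23 = 46/5 hours.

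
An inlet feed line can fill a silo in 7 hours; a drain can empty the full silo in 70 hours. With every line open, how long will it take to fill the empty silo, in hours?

Net rate = 1/7 − 1/70 = (10 − 1)/70 = 9/70 per hour.
Filling time = 1 ÷ (9/70) = 70/9 hours.

70/9 hours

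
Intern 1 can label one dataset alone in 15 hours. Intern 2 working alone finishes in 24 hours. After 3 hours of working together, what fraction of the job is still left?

Combined rate: 1/15 + 1/24 = (8 + 5)/120 = 13/120 per hour.
In 3 hours they complete 3·13/120 = 13/40 of the job.
So 27/40 remains.

27/40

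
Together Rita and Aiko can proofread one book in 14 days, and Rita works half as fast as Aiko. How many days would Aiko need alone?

21 days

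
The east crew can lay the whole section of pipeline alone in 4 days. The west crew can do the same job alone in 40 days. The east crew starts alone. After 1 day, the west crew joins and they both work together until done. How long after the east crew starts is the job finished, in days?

In the first 1 day the east crew alone does 1/4 of the job, leaving 3/4.
Once everyone is working, combined rate: 1/4 + 1/40 = (10 + 1)/40 = 11/40 per day.
Remaining 3/4 at 11/40 per day takes 30/11 days.
Total from the start = 1 + 30/11 = 41/11 days.

41/11 days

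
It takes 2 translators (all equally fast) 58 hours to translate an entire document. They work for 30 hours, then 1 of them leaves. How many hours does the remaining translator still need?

56 hours

One translator does 1/116 of the job per hour.
After 30 hours with 2 translators, 15/29 is done (14/29 left).
With 1 translator the rate is 1/116, so the rest takes 14/29 ÷ 1/116 = 56 hours.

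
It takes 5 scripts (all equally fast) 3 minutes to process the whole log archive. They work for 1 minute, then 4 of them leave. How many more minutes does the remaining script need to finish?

One script does 1/15 of the job per minute.
After 1 minute with 5 scripts, 1/3 is done (2/3 left).
With 1 script the rate is 1/15, so the rest takes 2/3 ÷ 1/15 = 10 minutes.

10 minutes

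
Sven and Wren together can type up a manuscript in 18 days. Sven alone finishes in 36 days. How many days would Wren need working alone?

Combined rate is 1/18 per day.
Known contribution: 1/36 per day.
So Wren's rate is 1/18 − 1/36 = 1/36, meaning 36 days alone.

36 days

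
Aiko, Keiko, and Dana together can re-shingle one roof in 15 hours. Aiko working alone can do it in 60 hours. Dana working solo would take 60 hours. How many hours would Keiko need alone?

30 hours

Combined rate is 1/15 per hour.
Known contribution: 1/60 + 1/60 = (1 + 1)/60 = 2/60 = 1/30 per hour.
So Keiko's rate is 1/15 − 1/30 = 1/30, meaning 30 hours alone.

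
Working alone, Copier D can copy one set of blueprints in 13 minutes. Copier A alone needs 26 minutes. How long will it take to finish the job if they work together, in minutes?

26/3 minutes

Combined rate: 1/13 + 1/26 = (2 + 1)/26 = 3/26 per minute.
Time = 1 ÷ (3/26) = 26/3 minutes.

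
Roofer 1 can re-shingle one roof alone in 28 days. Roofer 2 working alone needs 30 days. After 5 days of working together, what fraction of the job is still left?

55/84

Combined rate: 1/28 + 1/30 = (15 + 14)/420 = 29/420 per day.
In 5 days they complete 5·29/420 = 29/84 of the job.
So 55/84 remains.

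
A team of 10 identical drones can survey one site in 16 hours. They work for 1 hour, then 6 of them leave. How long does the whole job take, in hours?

One drone does 1/160 of the job per hour.
After 1 hour with 10 drones, 1/16 is done (15/16 left).
With 4 drones the rate is 4/160 = 1/40, so the rest takes 15/16 ÷ 1/40 = 75/2 hours.
Total = 1 + 75/2 = 77/2 hours.

77/2 hours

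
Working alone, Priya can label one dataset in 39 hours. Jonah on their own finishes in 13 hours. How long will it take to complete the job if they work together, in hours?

39/4 hours

With two workers the combined time is the product over the sum: 39·13/(39+13) = 507/52 = 39/4 hours.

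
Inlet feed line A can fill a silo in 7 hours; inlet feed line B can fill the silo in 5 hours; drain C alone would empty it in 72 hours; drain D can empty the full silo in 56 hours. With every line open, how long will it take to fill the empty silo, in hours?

45/14 hours

Net rate = 1/7 + 1/5 − 1/72 − 1/56 = (360 + 504 − 35 − 45)/2520 = 784/2520 = 14/45 per hour.
Filling time = 1 ÷ (14/45) = 45/14 hours.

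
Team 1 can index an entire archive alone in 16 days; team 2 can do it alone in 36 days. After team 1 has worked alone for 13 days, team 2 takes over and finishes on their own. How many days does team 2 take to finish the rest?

In 13 days team 1 does 13/16 of the job, leaving 3/16.
Team 2 works at 1/36 per day, so finishing takes 3/16 ÷ 1/36 = 27/4 days.

27/4 days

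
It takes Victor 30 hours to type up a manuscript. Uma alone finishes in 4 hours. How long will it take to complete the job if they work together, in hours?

60/17 hours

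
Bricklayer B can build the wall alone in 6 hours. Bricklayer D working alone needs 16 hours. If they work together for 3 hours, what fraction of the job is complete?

11/16

Combined rate: 1/6 + 1/16 = (8 + 3)/48 = 11/48 per hour.
In 3 hours they complete 3·11/48 = 11/16 of the job.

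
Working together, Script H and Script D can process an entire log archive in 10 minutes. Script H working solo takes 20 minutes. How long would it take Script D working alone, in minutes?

20 minutes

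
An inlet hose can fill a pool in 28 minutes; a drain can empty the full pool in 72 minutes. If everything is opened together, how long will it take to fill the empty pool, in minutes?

504/11 minutes

Net rate = 1/28 − 1/72 = (18 − 7)/504 = 11/504 per minute.
Filling time = 1 ÷ (11/504) = 504/11 minutes.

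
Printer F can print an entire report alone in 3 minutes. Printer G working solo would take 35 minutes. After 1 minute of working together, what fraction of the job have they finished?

Combined rate: 1/3 + 1/35 = (35 + 3)/105 = 38/105 per minute.
In 1 minute they complete 1·38/105 = 38/105 of the job.

38/105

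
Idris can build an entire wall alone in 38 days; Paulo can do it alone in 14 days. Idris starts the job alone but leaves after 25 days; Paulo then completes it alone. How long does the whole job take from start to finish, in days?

566/19 days

In 25 days Idris does 25/38 of the job, leaving 13/38.
Paulo works at 1/14 per day, so finishing takes 13/38 ÷ 1/14 = 91/19 days.
Total time = 25 + 91/19 = 566/19 days.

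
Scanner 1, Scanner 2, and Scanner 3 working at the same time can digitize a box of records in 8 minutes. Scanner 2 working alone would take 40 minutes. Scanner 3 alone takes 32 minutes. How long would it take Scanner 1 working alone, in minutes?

Combined rate is 1/8 per minute.
Known contribution: 1/40 + 1/32 = (4 + 5)/160 = 9/160 per minute.
So Scanner 1's rate is 1/8 − 9/160 = 11/160, meaning 160/11 minutes alone.

160/11 minutes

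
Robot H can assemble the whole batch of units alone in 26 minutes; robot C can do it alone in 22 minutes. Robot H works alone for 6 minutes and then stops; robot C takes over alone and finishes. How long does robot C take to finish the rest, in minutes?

220/13 minutes

In 6 minutes robot H does 6/26 = 3/13 of the job, leaving 10/13.
Robot C works at 1/22 per minute, so finishing takes 10/13 ÷ 1/22 = 220/13 minutes.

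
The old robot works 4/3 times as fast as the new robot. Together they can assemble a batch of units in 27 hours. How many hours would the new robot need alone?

Let the new robot's rate be r; then the old robot's rate is (4/3)r, so together (4/3 + 1)r = (7/3)r = 1/27.
Thus r = 1/63 per hour.
The new robot alone: 63 hours; the old robot alone: 189/4 hours.

63 hours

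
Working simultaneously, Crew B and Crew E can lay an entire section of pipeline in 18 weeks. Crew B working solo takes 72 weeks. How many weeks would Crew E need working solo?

24 weeks

Combined rate is 1/18 per week.
Known contribution: 1/72 per week.
So Crew E's rate is 1/18 − 1/72 = 1/24, meaning 24 weeks alone.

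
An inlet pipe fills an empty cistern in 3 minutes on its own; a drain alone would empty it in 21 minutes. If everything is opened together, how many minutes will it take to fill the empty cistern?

Net rate = 1/3 − 1/21 = (7 − 1)/21 = 6/21 = 2/7 per minute.
Filling time = 1 ÷ (2/7) = 7/2 minutes.

7/2 minutes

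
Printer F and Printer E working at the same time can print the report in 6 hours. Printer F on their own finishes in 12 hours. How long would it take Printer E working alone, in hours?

12 hours

Combined rate is 1/6 per hour.
Known contribution: 1/12 per hour.
So Printer E's rate is 1/6 − 1/12 = 1/12, meaning 12 hours alone.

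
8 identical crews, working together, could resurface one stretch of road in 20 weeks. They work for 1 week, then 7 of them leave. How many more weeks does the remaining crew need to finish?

One crew does 1/160 of the job per week.
After 1 week with 8 crews, 1/20 is done (19/20 left).
With 1 crew the rate is 1/160, so the rest takes 19/20 ÷ 1/160 = 152 weeks.

152 weeks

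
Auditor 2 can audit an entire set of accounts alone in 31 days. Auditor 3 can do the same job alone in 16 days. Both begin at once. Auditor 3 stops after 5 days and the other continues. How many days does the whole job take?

In the first 5 days the combined rate is 47/496, so 235/496 of the job is done, leaving 261/496.
After auditor 3 leaves the rate is 1/31 per day; the remaining 261/496 takes 261/16 days.
Total = 5 + 261/16 = 341/16 days.

341/16 days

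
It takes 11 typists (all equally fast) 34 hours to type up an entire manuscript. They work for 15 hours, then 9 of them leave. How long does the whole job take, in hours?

239/2 hours

One typist does 1/374 of the job per hour.
After 15 hours with 11 typists, 15/34 is done (19/34 left).
With 2 typists the rate is 2/374 = 1/187, so the rest takes 19/34 ÷ 1/187 = 209/2 hours.
Total = 15 + 209/2 = 239/2 hours.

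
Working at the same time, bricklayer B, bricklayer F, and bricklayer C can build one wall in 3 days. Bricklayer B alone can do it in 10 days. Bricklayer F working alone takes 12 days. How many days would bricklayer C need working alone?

Combined rate is 1/3 per day.
Known contribution: 1/10 + 1/12 = (6 + 5)/60 = 11/60 per day.
So bricklayer C's rate is 1/3 − 11/60 = 3/20, meaning 20/3 days alone.

20/3 days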